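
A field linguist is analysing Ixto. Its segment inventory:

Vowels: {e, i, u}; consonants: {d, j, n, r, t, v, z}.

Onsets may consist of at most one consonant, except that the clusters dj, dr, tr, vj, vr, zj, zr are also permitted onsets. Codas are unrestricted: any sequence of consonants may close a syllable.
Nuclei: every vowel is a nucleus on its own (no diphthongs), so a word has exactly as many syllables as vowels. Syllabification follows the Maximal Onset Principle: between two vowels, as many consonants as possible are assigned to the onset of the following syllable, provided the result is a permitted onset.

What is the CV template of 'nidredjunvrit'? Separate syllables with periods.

The vowels are i, e, u, i — 4 nuclei, so 4 syllables.
V1 /i/ – V2 /e/: /dr/ — entire cluster is a permitted onset → onset /dr/, coda ∅.
V2 /e/ – V3 /u/: /dj/ — entire cluster is a permitted onset → onset /dj/, coda ∅.
V3 /u/ – V4 /i/: /nvr/ — longest licit onset from the right is /vr/, leaving /n/ as coda.
So the parse is ni.dre.djun.vrit.
Mapping each syllable to C/V: /ni/ → CV, /dre/ → CCV, /djun/ → CCVC, /vrit/ → CCVC.

CV.CCV.CCVC.CCVC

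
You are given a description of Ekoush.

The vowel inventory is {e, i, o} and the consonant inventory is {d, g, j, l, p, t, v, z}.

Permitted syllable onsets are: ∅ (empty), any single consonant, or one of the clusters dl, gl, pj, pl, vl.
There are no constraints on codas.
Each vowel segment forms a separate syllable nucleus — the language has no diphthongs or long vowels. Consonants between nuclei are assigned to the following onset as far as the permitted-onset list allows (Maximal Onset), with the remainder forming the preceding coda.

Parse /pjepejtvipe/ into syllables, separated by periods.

The vowels are e, e, i, e — 4 nuclei, so 4 syllables.
Between /e/ (V1) and /e/ (V2): /p/ → onset of the next syllable (single consonants are always licit onsets).
Between /e/ (V2) and /i/ (V3): /jtv/; trying suffixes from longest down, /v/ is the first permitted one, so coda /jt/ | onset /v/.
Between /i/ (V3) and /e/ (V4): just /p/ — single C goes to the following onset.

pje.pejt.vi.pe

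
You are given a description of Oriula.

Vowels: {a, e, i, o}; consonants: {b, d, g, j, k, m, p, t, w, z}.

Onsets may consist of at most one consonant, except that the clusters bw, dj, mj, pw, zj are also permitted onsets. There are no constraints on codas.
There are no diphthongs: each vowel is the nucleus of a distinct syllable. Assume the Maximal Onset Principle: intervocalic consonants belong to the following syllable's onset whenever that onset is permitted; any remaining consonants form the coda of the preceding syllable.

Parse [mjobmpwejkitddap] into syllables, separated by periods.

Nuclei (vowels): o, e, i, a → 4 syllables.
σ1/σ2 boundary: cluster /bmpw/ — the longest permitted-onset suffix is /pw/; onset = /pw/, preceding coda = /bm/.
σ2/σ3 boundary: /jk/ splits as /j/ + /k/ (/k/ is the longest suffix that is a licit onset).
σ3/σ4 boundary: cluster /tdd/ — the longest permitted-onset suffix is /d/; onset = /d/, preceding coda = /td/.

mjobm.pwej.kitd.dap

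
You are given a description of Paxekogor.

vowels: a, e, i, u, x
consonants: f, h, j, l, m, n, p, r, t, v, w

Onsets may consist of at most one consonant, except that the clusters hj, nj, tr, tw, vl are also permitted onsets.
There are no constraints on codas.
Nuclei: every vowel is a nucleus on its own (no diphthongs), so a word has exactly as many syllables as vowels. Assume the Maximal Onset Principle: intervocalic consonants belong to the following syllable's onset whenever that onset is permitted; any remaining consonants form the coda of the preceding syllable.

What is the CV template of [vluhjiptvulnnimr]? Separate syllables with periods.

CCV.CCVCC.CVCC.CVCC

The vowels are u, i, u, i — 4 nuclei, so 4 syllables.
Between /u/ (V1) and /i/ (V2): cluster /hj/ — /hj/ is itself a permitted onset, so the whole cluster goes right; preceding coda = ∅.
Between /i/ (V2) and /u/ (V3): /ptv/ — longest licit onset from the right is /v/, leaving /pt/ as coda.
Between /u/ (V3) and /i/ (V4): cluster /lnn/ — the longest permitted-onset suffix is /n/; onset = /n/, preceding coda = /ln/.
Putting it together: vlu.hjipt.vuln.nimr.
Mapping each syllable to C/V: /vlu/ → CCV, /hjipt/ → CCVCC, /vuln/ → CVCC, /nimr/ → CVCC.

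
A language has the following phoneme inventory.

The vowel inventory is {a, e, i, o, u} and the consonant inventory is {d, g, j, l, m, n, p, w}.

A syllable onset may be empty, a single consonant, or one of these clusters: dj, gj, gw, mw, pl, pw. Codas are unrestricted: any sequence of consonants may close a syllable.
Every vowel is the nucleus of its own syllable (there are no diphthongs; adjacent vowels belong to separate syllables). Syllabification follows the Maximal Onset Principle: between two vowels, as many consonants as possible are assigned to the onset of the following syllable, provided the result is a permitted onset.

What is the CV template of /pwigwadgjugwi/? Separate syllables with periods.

CCV.CCVC.CCV.CCV

The vowels are i, a, u, i — 4 nuclei, so 4 syllables.
Between /i/ (V1) and /a/ (V2): /gw/ is a licit onset in full, so it all attaches to the next syllable.
Between /a/ (V2) and /u/ (V3): /dgj/ splits as /d/ + /gj/ (/gj/ is the longest suffix that is a licit onset).
Between /u/ (V3) and /i/ (V4): cluster /gw/ — /gw/ is itself a permitted onset, so the whole cluster goes right; preceding coda = ∅.
Syllabification: pwi.gwad.gju.gwi.
Mapping each syllable to C/V: /pwi/ → CCV, /gwad/ → CCVC, /gju/ → CCV, /gwi/ → CCV.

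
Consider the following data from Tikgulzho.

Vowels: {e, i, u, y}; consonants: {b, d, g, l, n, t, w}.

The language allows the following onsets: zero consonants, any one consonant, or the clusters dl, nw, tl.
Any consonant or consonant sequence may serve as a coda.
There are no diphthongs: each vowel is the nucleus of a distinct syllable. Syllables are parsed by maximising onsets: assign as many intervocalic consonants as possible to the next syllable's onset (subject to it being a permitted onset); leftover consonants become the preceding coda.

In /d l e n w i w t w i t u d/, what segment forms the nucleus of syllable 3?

i

The vowels are e, i, i, u — 4 nuclei, so 4 syllables.
The third nucleus (vowel 3 from the left) is /i/.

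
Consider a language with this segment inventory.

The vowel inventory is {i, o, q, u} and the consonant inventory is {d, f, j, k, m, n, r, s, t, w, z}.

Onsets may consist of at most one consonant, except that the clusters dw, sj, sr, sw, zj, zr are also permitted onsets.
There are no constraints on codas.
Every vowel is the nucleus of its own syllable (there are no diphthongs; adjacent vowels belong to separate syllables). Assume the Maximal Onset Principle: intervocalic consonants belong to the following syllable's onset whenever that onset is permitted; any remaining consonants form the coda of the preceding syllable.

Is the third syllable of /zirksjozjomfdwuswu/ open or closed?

Vowels present: i, o, o, u, u; each is a nucleus, giving 5 syllables.
σ1/σ2 boundary: /rksj/ splits as /rk/ + /sj/ (/sj/ is the longest suffix that is a licit onset).
σ2/σ3 boundary: /zj/ — entire cluster is a permitted onset → onset /zj/, coda ∅.
σ3/σ4 boundary: cluster /mfdw/ — the longest permitted-onset suffix is /dw/; onset = /dw/, preceding coda = /mf/.
σ4/σ5 boundary: /sw/ is a licit onset in full, so it all attaches to the next syllable.
Syllabification: zirk.sjo.zjomf.dwu.swu.
Syllable 3 is /zjomf/ with coda /mf/, so it is closed.

closed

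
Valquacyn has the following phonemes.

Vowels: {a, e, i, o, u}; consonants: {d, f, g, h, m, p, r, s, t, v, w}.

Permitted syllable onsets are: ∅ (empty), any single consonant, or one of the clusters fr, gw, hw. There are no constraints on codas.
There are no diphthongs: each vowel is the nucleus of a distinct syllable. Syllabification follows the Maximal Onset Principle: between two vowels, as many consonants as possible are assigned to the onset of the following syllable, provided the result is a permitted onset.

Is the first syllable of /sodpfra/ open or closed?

The vowels are o, a — 2 nuclei, so 2 syllables.
Between /o/ (V1) and /a/ (V2): /dpfr/; trying suffixes from longest down, /fr/ is the first permitted one, so coda /dp/ | onset /fr/.
Putting it together: sodp.fra.
Syllable 1 is /sodp/ with coda /dp/, so it is closed.

closed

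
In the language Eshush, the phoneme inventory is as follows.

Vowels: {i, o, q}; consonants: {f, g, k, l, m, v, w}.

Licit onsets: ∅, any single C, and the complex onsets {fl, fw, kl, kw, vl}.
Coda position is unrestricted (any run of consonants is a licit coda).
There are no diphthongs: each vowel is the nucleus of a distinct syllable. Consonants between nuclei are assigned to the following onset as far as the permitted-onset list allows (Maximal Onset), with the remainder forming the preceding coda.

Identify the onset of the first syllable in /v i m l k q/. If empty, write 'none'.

v

Vowels present: i, q; each is a nucleus, giving 2 syllables.
Between /i/ (V1) and /q/ (V2): /mlk/ splits as /ml/ + /k/ (/k/ is the longest suffix that is a licit onset).
So the parse is viml.kq.
Syllable 1 is /viml/: onset /v/, nucleus /i/, coda /ml/.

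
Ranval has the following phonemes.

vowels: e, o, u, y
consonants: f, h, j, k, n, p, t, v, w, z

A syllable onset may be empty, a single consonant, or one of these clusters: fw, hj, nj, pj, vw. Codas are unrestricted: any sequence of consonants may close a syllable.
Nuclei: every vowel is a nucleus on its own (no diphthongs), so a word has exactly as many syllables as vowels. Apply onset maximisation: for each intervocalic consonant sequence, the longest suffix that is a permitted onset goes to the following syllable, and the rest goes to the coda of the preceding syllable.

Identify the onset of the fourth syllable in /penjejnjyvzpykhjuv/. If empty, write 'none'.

Nuclei (vowels): e, e, y, y, u → 5 syllables.
/e…e/ gap (V1→V2): cluster /nj/ — /nj/ is itself a permitted onset, so the whole cluster goes right; preceding coda = ∅.
/e…y/ gap (V2→V3): /jnj/ — longest licit onset from the right is /nj/, leaving /j/ as coda.
/y…y/ gap (V3→V4): /vzp/ — longest licit onset from the right is /p/, leaving /vz/ as coda.
/y…u/ gap (V4→V5): cluster /khj/ — the longest permitted-onset suffix is /hj/; onset = /hj/, preceding coda = /k/.
Putting it together: pe.njej.njyvz.pyk.hjuv.
Syllable 4 is /pyk/: onset /p/, nucleus /y/, coda /k/.

p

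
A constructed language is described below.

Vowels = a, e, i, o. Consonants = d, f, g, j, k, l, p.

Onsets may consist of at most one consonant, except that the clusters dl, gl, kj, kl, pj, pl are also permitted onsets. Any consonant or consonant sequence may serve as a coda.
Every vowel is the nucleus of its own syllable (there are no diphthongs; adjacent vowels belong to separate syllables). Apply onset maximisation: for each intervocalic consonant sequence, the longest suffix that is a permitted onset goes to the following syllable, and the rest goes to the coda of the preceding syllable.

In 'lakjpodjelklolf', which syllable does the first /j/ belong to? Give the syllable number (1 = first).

Nuclei (vowels): a, o, e, o → 4 syllables.
/a…o/ gap (V1→V2): cluster /kjp/ — the longest permitted-onset suffix is /p/; onset = /p/, preceding coda = /kj/.
/o…e/ gap (V2→V3): cluster /dj/ — the longest permitted-onset suffix is /j/; onset = /j/, preceding coda = /d/.
/e…o/ gap (V3→V4): /lkl/ splits as /l/ + /kl/ (/kl/ is the longest suffix that is a licit onset).
Result: lakj.pod.jel.klolf.
The first /j/ is in the coda of syllable 1 (/lakj/).

1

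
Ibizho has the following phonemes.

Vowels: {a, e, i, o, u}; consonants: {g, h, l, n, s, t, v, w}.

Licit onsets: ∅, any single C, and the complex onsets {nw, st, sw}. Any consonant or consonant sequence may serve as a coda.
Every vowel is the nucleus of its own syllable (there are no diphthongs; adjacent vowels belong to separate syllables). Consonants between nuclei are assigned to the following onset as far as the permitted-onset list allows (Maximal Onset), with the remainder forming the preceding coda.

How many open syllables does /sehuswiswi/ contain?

Vowels present: e, u, i, i; each is a nucleus, giving 4 syllables.
V1 /e/ – V2 /u/: just /h/ — single C goes to the following onset.
V2 /u/ – V3 /i/: /sw/ — entire cluster is a permitted onset → onset /sw/, coda ∅.
V3 /i/ – V4 /i/: /sw/ — entire cluster is a permitted onset → onset /sw/, coda ∅.
Syllabification: se.hu.swi.swi.
Classifying each syllable: /se/ (open), /hu/ (open), /swi/ (open), /swi/ (open).
Open syllables: 4.

4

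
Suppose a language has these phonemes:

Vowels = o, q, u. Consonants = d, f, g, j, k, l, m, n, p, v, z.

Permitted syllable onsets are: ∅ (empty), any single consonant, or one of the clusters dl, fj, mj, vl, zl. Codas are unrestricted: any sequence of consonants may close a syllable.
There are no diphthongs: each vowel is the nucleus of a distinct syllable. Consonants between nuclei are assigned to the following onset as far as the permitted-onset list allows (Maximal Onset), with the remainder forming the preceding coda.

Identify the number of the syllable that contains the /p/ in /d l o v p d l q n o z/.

Vowels present: o, q, o; each is a nucleus, giving 3 syllables.
V1 /o/ – V2 /q/: /vpdl/ — longest licit onset from the right is /dl/, leaving /vp/ as coda.
V2 /q/ – V3 /o/: just /n/ — single C goes to the following onset.
Putting it together: dlovp.dlq.noz.
The /p/ is in the coda of syllable 1 (/dlovp/).

1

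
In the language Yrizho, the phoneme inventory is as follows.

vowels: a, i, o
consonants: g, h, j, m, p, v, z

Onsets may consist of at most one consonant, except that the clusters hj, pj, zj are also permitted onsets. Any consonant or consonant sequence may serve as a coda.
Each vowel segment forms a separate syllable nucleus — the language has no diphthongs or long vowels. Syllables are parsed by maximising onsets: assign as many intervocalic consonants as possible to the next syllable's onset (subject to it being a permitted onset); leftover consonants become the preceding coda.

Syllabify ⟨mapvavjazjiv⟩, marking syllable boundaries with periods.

Vowels present: a, a, a, i; each is a nucleus, giving 4 syllables.
V1 /a/ – V2 /a/: /pv/; trying suffixes from longest down, /v/ is the first permitted one, so coda /p/ | onset /v/.
V2 /a/ – V3 /a/: /vj/ — longest licit onset from the right is /j/, leaving /v/ as coda.
V3 /a/ – V4 /i/: /zj/ — entire cluster is a permitted onset → onset /zj/, coda ∅.

map.vav.ja.zjiv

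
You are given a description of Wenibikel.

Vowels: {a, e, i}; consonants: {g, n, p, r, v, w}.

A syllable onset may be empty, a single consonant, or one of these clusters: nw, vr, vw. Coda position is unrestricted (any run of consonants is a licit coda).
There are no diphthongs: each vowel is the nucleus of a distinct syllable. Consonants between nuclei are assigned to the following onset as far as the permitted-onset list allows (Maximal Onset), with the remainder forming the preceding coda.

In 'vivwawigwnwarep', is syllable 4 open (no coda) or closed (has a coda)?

The vowels are i, a, i, a, e — 5 nuclei, so 5 syllables.
Between /i/ (V1) and /a/ (V2): /vw/ is a licit onset in full, so it all attaches to the next syllable.
Between /a/ (V2) and /i/ (V3): /w/ is a single consonant, so it becomes the next onset.
Between /i/ (V3) and /a/ (V4): /gwnw/ splits as /gw/ + /nw/ (/nw/ is the longest suffix that is a licit onset).
Between /a/ (V4) and /e/ (V5): just /r/ — single C goes to the following onset.
Result: vi.vwa.wigw.nwa.rep.
Syllable 4 is /nwa/; it ends in its nucleus with no coda, so it is open.

open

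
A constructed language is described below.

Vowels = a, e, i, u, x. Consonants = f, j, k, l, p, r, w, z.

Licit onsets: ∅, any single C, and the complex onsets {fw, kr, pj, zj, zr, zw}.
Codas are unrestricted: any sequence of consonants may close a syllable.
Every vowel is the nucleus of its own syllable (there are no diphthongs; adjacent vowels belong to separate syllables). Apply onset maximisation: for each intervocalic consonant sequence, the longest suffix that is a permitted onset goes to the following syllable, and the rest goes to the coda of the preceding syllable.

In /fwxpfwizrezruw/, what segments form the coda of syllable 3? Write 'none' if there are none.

Nuclei (vowels): x, i, e, u → 4 syllables.
V1 /x/ – V2 /i/: /pfw/; trying suffixes from longest down, /fw/ is the first permitted one, so coda /p/ | onset /fw/.
V2 /i/ – V3 /e/: cluster /zr/ — /zr/ is itself a permitted onset, so the whole cluster goes right; preceding coda = ∅.
V3 /e/ – V4 /u/: /zr/ — entire cluster is a permitted onset → onset /zr/, coda ∅.
Putting it together: fwxp.fwi.zre.zruw.
Syllable 3 is /zre/: onset /zr/, nucleus /e/, coda ∅.

none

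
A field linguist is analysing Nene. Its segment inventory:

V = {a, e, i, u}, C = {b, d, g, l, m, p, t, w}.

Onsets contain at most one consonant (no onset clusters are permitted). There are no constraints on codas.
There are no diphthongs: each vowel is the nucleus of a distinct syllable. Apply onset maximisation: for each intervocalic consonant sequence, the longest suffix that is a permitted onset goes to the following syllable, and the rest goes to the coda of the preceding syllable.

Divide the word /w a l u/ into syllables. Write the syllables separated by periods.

wa.lu

Nuclei (vowels): a, u → 2 syllables.
V1 /a/ – V2 /u/: /l/ is a single consonant, so it becomes the next onset.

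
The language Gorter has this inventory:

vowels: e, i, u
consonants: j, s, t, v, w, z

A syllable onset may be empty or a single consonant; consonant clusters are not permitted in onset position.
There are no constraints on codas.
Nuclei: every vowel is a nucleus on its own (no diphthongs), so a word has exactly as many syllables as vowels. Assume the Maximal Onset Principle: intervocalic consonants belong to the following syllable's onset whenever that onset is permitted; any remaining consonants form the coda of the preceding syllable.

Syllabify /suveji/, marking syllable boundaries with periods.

su.ve.ji

Nuclei (vowels): u, e, i → 3 syllables.
/u…e/ gap (V1→V2): /v/ → onset of the next syllable (single consonants are always licit onsets).
/e…i/ gap (V2→V3): /j/ is a single consonant, so it becomes the next onset.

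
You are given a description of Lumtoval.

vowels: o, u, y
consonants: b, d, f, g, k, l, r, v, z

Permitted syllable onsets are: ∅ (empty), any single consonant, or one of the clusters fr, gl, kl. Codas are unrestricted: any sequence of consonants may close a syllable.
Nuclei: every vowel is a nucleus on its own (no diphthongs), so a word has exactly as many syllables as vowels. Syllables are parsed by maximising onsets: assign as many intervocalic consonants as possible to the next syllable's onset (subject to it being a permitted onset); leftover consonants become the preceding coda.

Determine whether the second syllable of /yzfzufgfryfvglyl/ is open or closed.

Nuclei (vowels): y, u, y, y → 4 syllables.
/y…u/ gap (V1→V2): /zfz/ — longest licit onset from the right is /z/, leaving /zf/ as coda.
/u…y/ gap (V2→V3): cluster /fgfr/ — the longest permitted-onset suffix is /fr/; onset = /fr/, preceding coda = /fg/.
/y…y/ gap (V3→V4): /fvgl/ splits as /fv/ + /gl/ (/gl/ is the longest suffix that is a licit onset).
So the parse is yzf.zufg.fryfv.glyl.
Syllable 2 is /zufg/ with coda /fg/, so it is closed.

closed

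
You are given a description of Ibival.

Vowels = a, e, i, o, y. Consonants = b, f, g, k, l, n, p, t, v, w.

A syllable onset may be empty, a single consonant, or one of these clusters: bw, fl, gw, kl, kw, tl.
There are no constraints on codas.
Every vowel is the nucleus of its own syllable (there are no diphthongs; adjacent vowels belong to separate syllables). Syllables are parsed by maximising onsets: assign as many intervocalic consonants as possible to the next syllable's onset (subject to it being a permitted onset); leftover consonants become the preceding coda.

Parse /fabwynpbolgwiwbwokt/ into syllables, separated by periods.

fa.bwynp.bol.gwiw.bwokt

Vowels present: a, y, o, i, o; each is a nucleus, giving 5 syllables.
σ1/σ2 boundary: /bw/ is a licit onset in full, so it all attaches to the next syllable.
σ2/σ3 boundary: cluster /npb/ — the longest permitted-onset suffix is /b/; onset = /b/, preceding coda = /np/.
σ3/σ4 boundary: /lgw/ — longest licit onset from the right is /gw/, leaving /l/ as coda.
σ4/σ5 boundary: /wbw/ — longest licit onset from the right is /bw/, leaving /w/ as coda.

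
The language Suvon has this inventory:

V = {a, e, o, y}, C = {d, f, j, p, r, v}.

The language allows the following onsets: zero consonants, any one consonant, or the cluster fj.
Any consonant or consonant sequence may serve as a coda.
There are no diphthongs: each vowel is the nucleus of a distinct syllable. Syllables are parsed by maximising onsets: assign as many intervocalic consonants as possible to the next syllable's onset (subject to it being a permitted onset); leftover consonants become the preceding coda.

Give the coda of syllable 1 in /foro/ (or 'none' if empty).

none

Nuclei (vowels): o, o → 2 syllables.
σ1/σ2 boundary: /r/ is a single consonant, so it becomes the next onset.
Putting it together: fo.ro.
Syllable 1 is /fo/: onset /f/, nucleus /o/, coda ∅.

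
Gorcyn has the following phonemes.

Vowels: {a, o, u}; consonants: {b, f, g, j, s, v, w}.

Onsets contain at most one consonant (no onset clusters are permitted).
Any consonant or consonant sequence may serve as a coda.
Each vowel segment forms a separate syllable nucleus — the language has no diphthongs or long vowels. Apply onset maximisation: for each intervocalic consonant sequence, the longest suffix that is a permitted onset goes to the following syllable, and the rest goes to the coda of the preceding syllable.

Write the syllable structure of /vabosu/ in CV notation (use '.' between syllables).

CV.CV.CV

Vowels present: a, o, u; each is a nucleus, giving 3 syllables.
Between /a/ (V1) and /o/ (V2): /b/ is a single consonant, so it becomes the next onset.
Between /o/ (V2) and /u/ (V3): just /s/ — single C goes to the following onset.
Putting it together: va.bo.su.
Mapping each syllable to C/V: /va/ → CV, /bo/ → CV, /su/ → CV.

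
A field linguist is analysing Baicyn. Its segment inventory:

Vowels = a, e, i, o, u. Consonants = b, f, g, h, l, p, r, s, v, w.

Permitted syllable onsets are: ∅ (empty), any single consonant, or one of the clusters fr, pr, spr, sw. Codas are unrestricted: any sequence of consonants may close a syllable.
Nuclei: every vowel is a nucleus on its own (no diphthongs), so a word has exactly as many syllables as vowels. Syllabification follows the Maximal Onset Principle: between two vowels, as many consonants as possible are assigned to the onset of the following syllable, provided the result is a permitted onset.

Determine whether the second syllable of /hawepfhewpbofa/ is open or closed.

The vowels are a, e, e, o, a — 5 nuclei, so 5 syllables.
σ1/σ2 boundary: just /w/ — single C goes to the following onset.
σ2/σ3 boundary: /pfh/ splits as /pf/ + /h/ (/h/ is the longest suffix that is a licit onset).
σ3/σ4 boundary: cluster /wpb/ — the longest permitted-onset suffix is /b/; onset = /b/, preceding coda = /wp/.
σ4/σ5 boundary: /f/ is a single consonant, so it becomes the next onset.
Putting it together: ha.wepf.hewp.bo.fa.
Syllable 2 is /wepf/ with coda /pf/, so it is closed.

closed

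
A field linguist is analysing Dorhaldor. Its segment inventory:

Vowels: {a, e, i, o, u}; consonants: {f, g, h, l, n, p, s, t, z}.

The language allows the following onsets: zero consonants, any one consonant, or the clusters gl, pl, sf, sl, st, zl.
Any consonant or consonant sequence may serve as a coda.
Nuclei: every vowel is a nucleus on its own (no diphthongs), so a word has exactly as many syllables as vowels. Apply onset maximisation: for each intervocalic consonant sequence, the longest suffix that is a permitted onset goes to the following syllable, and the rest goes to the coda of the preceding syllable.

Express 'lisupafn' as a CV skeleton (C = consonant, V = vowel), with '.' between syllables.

CV.CV.CVCC

The vowels are i, u, a — 3 nuclei, so 3 syllables.
V1 /i/ – V2 /u/: /s/ is a single consonant, so it becomes the next onset.
V2 /u/ – V3 /a/: just /p/ — single C goes to the following onset.
Syllabification: li.su.pafn.
Mapping each syllable to C/V: /li/ → CV, /su/ → CV, /pafn/ → CVCC.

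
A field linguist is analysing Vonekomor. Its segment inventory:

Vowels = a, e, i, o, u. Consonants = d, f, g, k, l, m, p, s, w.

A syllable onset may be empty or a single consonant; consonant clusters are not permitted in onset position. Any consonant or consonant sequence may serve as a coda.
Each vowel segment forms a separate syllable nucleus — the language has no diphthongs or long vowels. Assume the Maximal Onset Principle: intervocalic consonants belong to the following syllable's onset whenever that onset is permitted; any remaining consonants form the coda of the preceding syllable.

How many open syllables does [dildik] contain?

0

Nuclei (vowels): i, i → 2 syllables.
/i…i/ gap (V1→V2): /ld/ splits as /l/ + /d/ (/d/ is the longest suffix that is a licit onset).
Syllabification: dil.dik.
Classifying each syllable: /dil/ (closed), /dik/ (closed).
Open syllables: 0.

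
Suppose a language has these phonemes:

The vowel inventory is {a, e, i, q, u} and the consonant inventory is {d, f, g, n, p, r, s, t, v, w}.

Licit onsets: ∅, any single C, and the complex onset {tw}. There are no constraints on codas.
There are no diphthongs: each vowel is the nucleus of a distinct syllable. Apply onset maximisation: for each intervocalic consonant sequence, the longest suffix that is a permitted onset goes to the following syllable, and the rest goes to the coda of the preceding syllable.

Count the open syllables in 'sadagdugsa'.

2

Vowels present: a, a, u, a; each is a nucleus, giving 4 syllables.
Between /a/ (V1) and /a/ (V2): /d/ → onset of the next syllable (single consonants are always licit onsets).
Between /a/ (V2) and /u/ (V3): /gd/; trying suffixes from longest down, /d/ is the first permitted one, so coda /g/ | onset /d/.
Between /u/ (V3) and /a/ (V4): /gs/ splits as /g/ + /s/ (/s/ is the longest suffix that is a licit onset).
Syllabification: sa.dag.dug.sa.
Classifying each syllable: /sa/ (open), /dag/ (closed), /dug/ (closed), /sa/ (open).
Open syllables: 2.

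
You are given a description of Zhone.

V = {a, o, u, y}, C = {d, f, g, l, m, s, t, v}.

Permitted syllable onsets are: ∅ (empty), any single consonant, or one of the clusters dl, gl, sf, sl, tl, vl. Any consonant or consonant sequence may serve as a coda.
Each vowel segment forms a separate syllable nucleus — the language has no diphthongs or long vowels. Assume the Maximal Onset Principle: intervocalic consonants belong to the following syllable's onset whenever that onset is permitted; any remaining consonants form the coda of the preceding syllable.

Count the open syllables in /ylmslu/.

1

Vowels present: y, u; each is a nucleus, giving 2 syllables.
Between /y/ (V1) and /u/ (V2): /lmsl/ splits as /lm/ + /sl/ (/sl/ is the longest suffix that is a licit onset).
Putting it together: ylm.slu.
Classifying each syllable: /ylm/ (closed), /slu/ (open).
Open syllables: 1.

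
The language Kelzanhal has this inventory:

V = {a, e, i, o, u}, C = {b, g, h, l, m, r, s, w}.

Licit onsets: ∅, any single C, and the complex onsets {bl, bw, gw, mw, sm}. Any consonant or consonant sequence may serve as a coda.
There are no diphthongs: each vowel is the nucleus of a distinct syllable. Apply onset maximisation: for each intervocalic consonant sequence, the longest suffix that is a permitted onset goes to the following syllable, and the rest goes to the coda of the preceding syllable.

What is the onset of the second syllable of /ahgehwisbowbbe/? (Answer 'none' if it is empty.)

Nuclei (vowels): a, e, i, o, e → 5 syllables.
/a…e/ gap (V1→V2): /hg/; trying suffixes from longest down, /g/ is the first permitted one, so coda /h/ | onset /g/.
/e…i/ gap (V2→V3): cluster /hw/ — the longest permitted-onset suffix is /w/; onset = /w/, preceding coda = /h/.
/i…o/ gap (V3→V4): /sb/; trying suffixes from longest down, /b/ is the first permitted one, so coda /s/ | onset /b/.
/o…e/ gap (V4→V5): cluster /wbb/ — the longest permitted-onset suffix is /b/; onset = /b/, preceding coda = /wb/.
So the parse is ah.geh.wis.bowb.be.
Syllable 2 is /geh/: onset /g/, nucleus /e/, coda /h/.

g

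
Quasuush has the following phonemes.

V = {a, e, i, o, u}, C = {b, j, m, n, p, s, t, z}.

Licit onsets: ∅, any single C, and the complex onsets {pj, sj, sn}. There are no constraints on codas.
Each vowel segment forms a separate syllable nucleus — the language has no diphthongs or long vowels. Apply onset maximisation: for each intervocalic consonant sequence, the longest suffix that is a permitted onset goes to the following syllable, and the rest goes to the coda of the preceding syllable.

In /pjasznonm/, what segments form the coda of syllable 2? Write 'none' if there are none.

Vowels present: a, o; each is a nucleus, giving 2 syllables.
Between /a/ (V1) and /o/ (V2): cluster /szn/ — the longest permitted-onset suffix is /n/; onset = /n/, preceding coda = /sz/.
So the parse is pjasz.nonm.
Syllable 2 is /nonm/: onset /n/, nucleus /o/, coda /nm/.

nm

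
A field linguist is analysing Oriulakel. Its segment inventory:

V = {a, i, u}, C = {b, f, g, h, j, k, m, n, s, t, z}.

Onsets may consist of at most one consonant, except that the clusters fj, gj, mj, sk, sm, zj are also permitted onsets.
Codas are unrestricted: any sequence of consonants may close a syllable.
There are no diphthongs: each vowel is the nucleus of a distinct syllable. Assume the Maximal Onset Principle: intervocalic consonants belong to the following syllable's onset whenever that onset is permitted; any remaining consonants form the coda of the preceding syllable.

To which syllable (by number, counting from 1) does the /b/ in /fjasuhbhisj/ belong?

Nuclei (vowels): a, u, i → 3 syllables.
V1 /a/ – V2 /u/: /s/ is a single consonant, so it becomes the next onset.
V2 /u/ – V3 /i/: /hbh/ — longest licit onset from the right is /h/, leaving /hb/ as coda.
Syllabification: fja.suhb.hisj.
The /b/ is in the coda of syllable 2 (/suhb/).

2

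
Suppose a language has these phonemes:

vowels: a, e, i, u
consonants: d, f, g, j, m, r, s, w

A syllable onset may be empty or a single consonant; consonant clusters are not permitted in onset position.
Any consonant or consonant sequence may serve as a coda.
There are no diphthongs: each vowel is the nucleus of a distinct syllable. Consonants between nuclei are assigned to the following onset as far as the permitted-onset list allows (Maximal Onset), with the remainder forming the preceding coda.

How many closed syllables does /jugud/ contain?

The vowels are u, u — 2 nuclei, so 2 syllables.
Between /u/ (V1) and /u/ (V2): /g/ is a single consonant, so it becomes the next onset.
Result: ju.gud.
Classifying each syllable: /ju/ (open), /gud/ (closed).
Closed syllables: 1.

1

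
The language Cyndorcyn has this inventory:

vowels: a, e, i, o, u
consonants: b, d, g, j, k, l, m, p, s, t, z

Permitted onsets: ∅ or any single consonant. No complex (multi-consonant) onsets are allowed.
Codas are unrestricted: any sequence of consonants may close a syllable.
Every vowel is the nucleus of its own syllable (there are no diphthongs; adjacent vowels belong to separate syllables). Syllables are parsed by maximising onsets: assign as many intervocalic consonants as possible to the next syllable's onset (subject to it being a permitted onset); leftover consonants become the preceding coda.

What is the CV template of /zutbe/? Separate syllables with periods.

The vowels are u, e — 2 nuclei, so 2 syllables.
V1 /u/ – V2 /e/: /tb/ splits as /t/ + /b/ (/b/ is the longest suffix that is a licit onset).
Syllabification: zut.be.
Mapping each syllable to C/V: /zut/ → CVC, /be/ → CV.

CVC.CV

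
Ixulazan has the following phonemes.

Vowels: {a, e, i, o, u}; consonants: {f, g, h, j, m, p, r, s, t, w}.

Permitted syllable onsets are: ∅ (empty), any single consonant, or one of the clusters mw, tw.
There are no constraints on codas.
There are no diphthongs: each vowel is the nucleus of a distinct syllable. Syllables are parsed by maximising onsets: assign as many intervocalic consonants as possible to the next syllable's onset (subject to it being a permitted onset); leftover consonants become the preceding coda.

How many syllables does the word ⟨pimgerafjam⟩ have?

The vowels are i, e, a, a — 4 nuclei, so 4 syllables.

4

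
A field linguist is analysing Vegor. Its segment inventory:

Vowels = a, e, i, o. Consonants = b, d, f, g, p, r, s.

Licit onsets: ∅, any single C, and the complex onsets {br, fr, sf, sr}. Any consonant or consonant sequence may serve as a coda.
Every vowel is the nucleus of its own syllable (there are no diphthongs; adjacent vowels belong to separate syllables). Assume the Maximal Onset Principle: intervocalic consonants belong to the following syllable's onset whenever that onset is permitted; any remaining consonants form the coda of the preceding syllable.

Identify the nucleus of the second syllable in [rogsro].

The vowels are o, o — 2 nuclei, so 2 syllables.
The second nucleus (vowel 2 from the left) is /o/.

o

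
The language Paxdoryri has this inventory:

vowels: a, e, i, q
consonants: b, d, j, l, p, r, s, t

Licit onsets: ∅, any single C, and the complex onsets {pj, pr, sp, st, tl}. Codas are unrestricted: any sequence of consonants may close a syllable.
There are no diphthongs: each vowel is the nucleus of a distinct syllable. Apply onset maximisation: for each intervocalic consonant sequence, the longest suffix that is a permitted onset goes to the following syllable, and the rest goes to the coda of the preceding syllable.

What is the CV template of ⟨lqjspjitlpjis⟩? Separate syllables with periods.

Nuclei (vowels): q, i, i → 3 syllables.
Between /q/ (V1) and /i/ (V2): cluster /jspj/ — the longest permitted-onset suffix is /pj/; onset = /pj/, preceding coda = /js/.
Between /i/ (V2) and /i/ (V3): cluster /tlpj/ — the longest permitted-onset suffix is /pj/; onset = /pj/, preceding coda = /tl/.
So the parse is lqjs.pjitl.pjis.
Mapping each syllable to C/V: /lqjs/ → CVCC, /pjitl/ → CCVCC, /pjis/ → CCVC.

CVCC.CCVCC.CCVC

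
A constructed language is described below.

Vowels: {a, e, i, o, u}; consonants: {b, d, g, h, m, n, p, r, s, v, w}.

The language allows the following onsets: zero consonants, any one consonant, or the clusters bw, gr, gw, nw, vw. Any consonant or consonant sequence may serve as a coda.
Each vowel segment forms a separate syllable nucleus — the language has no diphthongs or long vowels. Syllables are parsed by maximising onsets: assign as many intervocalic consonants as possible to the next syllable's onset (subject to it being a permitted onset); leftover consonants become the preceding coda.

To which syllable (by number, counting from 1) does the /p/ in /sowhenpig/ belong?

Nuclei (vowels): o, e, i → 3 syllables.
/o…e/ gap (V1→V2): /wh/; trying suffixes from longest down, /h/ is the first permitted one, so coda /w/ | onset /h/.
/e…i/ gap (V2→V3): /np/; trying suffixes from longest down, /p/ is the first permitted one, so coda /n/ | onset /p/.
Putting it together: sow.hen.pig.
The /p/ is in the onset of syllable 3 (/pig/).

3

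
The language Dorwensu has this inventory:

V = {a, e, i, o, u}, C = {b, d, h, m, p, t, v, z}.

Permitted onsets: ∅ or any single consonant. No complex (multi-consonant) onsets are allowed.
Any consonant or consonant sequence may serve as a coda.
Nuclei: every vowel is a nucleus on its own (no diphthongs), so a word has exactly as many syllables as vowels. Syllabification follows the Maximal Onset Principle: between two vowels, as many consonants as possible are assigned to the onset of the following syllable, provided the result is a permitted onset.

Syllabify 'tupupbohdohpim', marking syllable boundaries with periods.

tu.pup.boh.doh.pim

Nuclei (vowels): u, u, o, o, i → 5 syllables.
σ1/σ2 boundary: /p/ is a single consonant, so it becomes the next onset.
σ2/σ3 boundary: cluster /pb/ — the longest permitted-onset suffix is /b/; onset = /b/, preceding coda = /p/.
σ3/σ4 boundary: /hd/; trying suffixes from longest down, /d/ is the first permitted one, so coda /h/ | onset /d/.
σ4/σ5 boundary: /hp/; trying suffixes from longest down, /p/ is the first permitted one, so coda /h/ | onset /p/.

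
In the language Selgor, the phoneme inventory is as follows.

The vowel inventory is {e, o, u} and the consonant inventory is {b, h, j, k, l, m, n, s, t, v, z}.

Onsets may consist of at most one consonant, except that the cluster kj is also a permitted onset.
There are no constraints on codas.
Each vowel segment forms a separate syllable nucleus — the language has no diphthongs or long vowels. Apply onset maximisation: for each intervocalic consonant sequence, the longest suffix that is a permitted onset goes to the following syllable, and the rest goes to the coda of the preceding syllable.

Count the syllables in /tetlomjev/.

The vowels are e, o, e — 3 nuclei, so 3 syllables.

3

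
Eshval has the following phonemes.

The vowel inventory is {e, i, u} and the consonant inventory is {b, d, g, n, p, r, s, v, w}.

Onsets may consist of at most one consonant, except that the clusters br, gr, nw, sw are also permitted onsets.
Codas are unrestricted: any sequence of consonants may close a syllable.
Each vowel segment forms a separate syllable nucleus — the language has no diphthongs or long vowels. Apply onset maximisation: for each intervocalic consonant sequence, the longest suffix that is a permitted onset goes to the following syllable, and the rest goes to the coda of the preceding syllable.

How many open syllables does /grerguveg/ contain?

1

The vowels are e, u, e — 3 nuclei, so 3 syllables.
σ1/σ2 boundary: /rg/ splits as /r/ + /g/ (/g/ is the longest suffix that is a licit onset).
σ2/σ3 boundary: /v/ → onset of the next syllable (single consonants are always licit onsets).
Putting it together: grer.gu.veg.
Classifying each syllable: /grer/ (closed), /gu/ (open), /veg/ (closed).
Open syllables: 1.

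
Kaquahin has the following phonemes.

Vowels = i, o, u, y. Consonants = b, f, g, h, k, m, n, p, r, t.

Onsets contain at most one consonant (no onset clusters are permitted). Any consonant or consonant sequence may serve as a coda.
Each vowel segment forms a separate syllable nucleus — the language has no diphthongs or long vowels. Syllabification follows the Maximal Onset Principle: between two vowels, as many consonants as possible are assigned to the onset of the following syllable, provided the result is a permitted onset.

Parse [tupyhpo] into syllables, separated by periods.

tu.pyh.po

The vowels are u, y, o — 3 nuclei, so 3 syllables.
Between /u/ (V1) and /y/ (V2): just /p/ — single C goes to the following onset.
Between /y/ (V2) and /o/ (V3): cluster /hp/ — the longest permitted-onset suffix is /p/; onset = /p/, preceding coda = /h/.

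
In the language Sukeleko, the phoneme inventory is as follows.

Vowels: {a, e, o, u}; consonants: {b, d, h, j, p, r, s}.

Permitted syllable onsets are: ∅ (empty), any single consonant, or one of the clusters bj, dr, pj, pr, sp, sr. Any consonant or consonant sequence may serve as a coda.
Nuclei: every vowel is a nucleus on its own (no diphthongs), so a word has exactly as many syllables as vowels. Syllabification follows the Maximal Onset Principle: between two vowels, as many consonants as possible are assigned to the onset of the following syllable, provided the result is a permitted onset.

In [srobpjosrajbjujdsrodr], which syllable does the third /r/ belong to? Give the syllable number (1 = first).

The vowels are o, o, a, u, o — 5 nuclei, so 5 syllables.
Between /o/ (V1) and /o/ (V2): /bpj/ splits as /b/ + /pj/ (/pj/ is the longest suffix that is a licit onset).
Between /o/ (V2) and /a/ (V3): /sr/ — entire cluster is a permitted onset → onset /sr/, coda ∅.
Between /a/ (V3) and /u/ (V4): cluster /jbj/ — the longest permitted-onset suffix is /bj/; onset = /bj/, preceding coda = /j/.
Between /u/ (V4) and /o/ (V5): /jdsr/; trying suffixes from longest down, /sr/ is the first permitted one, so coda /jd/ | onset /sr/.
Syllabification: srob.pjo.sraj.bjujd.srodr.
The third /r/ is in the onset of syllable 5 (/srodr/).

5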